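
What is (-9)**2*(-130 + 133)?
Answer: 243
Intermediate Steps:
(-9)**2*(-130 + 133) = 81*3 = 243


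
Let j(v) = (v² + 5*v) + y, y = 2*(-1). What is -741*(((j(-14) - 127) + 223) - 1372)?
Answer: 853632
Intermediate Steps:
y = -2
j(v) = -2 + v² + 5*v (j(v) = (v² + 5*v) - 2 = -2 + v² + 5*v)
-741*(((j(-14) - 127) + 223) - 1372) = -741*((((-2 + (-14)² + 5*(-14)) - 127) + 223) - 1372) = -741*((((-2 + 196 - 70) - 127) + 223) - 1372) = -741*(((124 - 127) + 223) - 1372) = -741*((-3 + 223) - 1372) = -741*(220 - 1372) = -741*(-1152) = 853632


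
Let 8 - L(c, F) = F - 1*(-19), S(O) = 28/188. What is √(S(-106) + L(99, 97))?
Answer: I*√238243/47 ≈ 10.385*I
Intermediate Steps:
S(O) = 7/47 (S(O) = 28*(1/188) = 7/47)
L(c, F) = -11 - F (L(c, F) = 8 - (F - 1*(-19)) = 8 - (F + 19) = 8 - (19 + F) = 8 + (-19 - F) = -11 - F)
√(S(-106) + L(99, 97)) = √(7/47 + (-11 - 1*97)) = √(7/47 + (-11 - 97)) = √(7/47 - 108) = √(-5069/47) = I*√238243/47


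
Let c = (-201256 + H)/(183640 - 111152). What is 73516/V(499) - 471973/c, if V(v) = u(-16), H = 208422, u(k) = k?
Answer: -68490609605/14332 ≈ -4.7789e+6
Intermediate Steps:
V(v) = -16
c = 3583/36244 (c = (-201256 + 208422)/(183640 - 111152) = 7166/72488 = 7166*(1/72488) = 3583/36244 ≈ 0.098858)
73516/V(499) - 471973/c = 73516/(-16) - 471973/3583/36244 = 73516*(-1/16) - 471973*36244/3583 = -18379/4 - 17106189412/3583 = -68490609605/14332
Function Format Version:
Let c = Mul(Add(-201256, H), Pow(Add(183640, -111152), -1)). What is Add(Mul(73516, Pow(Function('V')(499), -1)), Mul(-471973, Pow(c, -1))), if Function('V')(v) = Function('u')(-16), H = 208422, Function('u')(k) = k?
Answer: Rational(-68490609605, 14332) ≈ -4.7789e+6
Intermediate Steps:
Function('V')(v) = -16
c = Rational(3583, 36244) (c = Mul(Add(-201256, 208422), Pow(Add(183640, -111152), -1)) = Mul(7166, Pow(72488, -1)) = Mul(7166, Rational(1, 72488)) = Rational(3583, 36244) ≈ 0.098858)
Add(Mul(73516, Pow(Function('V')(499), -1)), Mul(-471973, Pow(c, -1))) = Add(Mul(73516, Pow(-16, -1)), Mul(-471973, Pow(Rational(3583, 36244), -1))) = Add(Mul(73516, Rational(-1, 16)), Mul(-471973, Rational(36244, 3583))) = Add(Rational(-18379, 4), Rational(-17106189412, 3583)) = Rational(-68490609605, 14332)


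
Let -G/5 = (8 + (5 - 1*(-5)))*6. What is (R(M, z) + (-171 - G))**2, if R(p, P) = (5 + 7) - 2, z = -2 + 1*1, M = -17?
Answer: 143641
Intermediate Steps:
G = -540 (G = -5*(8 + (5 - 1*(-5)))*6 = -5*(8 + (5 + 5))*6 = -5*(8 + 10)*6 = -90*6 = -5*108 = -540)
z = -1 (z = -2 + 1 = -1)
R(p, P) = 10 (R(p, P) = 12 - 2 = 10)
(R(M, z) + (-171 - G))**2 = (10 + (-171 - 1*(-540)))**2 = (10 + (-171 + 540))**2 = (10 + 369)**2 = 379**2 = 143641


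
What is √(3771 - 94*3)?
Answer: √3489 ≈ 59.068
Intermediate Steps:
√(3771 - 94*3) = √(3771 - 282) = √3489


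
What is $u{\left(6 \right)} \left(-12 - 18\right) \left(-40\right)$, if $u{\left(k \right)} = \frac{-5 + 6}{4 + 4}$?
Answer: $150$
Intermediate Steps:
$u{\left(k \right)} = \frac{1}{8}$ ($u{\left(k \right)} = 1 \cdot \frac{1}{8} = \frac{1}{8}$)
$u{\left(6 \right)} \left(-12 - 18\right) \left(-40\right) = \frac{-12 - 18}{8} \left(-40\right) = \frac{1}{8} \left(-30\right) \left(-40\right) = \left(- \frac{15}{4}\right) \left(-40\right) = 150$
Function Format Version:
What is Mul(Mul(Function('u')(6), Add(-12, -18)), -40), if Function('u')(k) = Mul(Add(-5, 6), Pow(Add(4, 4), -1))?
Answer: 150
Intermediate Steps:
Function('u')(k) = Rational(1, 8) (Function('u')(k) = Mul(1, Pow(8, -1)) = Mul(1, Rational(1, 8)) = Rational(1, 8))
Mul(Mul(Function('u')(6), Add(-12, -18)), -40) = Mul(Mul(Rational(1, 8), Add(-12, -18)), -40) = Mul(Mul(Rational(1, 8), -30), -40) = Mul(Rational(-15, 4), -40) = 150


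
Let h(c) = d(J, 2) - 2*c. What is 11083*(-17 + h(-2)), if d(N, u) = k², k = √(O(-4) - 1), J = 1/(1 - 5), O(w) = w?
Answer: -199494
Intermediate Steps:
J = -¼ (J = 1/(-4) = -¼ ≈ -0.25000)
k = I*√5 (k = √(-4 - 1) = √(-5) = I*√5 ≈ 2.2361*I)
d(N, u) = -5 (d(N, u) = (I*√5)² = -5)
h(c) = -5 - 2*c
11083*(-17 + h(-2)) = 11083*(-17 + (-5 - 2*(-2))) = 11083*(-17 + (-5 + 4)) = 11083*(-17 - 1) = 11083*(-18) = -199494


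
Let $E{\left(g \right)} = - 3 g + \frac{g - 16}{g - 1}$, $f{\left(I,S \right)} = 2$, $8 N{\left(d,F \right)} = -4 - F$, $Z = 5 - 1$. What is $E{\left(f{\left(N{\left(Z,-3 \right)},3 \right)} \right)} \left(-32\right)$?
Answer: $640$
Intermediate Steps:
$Z = 4$ ($Z = 5 - 1 = 4$)
$N{\left(d,F \right)} = - \frac{1}{2} - \frac{F}{8}$ ($N{\left(d,F \right)} = \frac{-4 - F}{8} = - \frac{1}{2} - \frac{F}{8}$)
$E{\left(g \right)} = - 3 g + \frac{-16 + g}{-1 + g}$
$E{\left(f{\left(N{\left(Z,-3 \right)},3 \right)} \right)} \left(-32\right) = \frac{-16 - 3 \cdot 2^{2} + 4 \cdot 2}{-1 + 2} \left(-32\right) = \frac{-16 - 12 + 8}{1} \left(-32\right) = 1 \left(-16 - 12 + 8\right) \left(-32\right) = 1 \left(-20\right) \left(-32\right) = \left(-20\right) \left(-32\right) = 640$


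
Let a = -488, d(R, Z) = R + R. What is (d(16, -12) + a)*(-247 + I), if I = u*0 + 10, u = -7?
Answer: 108072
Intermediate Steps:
d(R, Z) = 2*R
I = 10 (I = -7*0 + 10 = 0 + 10 = 10)
(d(16, -12) + a)*(-247 + I) = (2*16 - 488)*(-247 + 10) = (32 - 488)*(-237) = -456*(-237) = 108072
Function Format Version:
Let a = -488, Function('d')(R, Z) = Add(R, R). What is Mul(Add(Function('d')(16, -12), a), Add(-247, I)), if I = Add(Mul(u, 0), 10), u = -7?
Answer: 108072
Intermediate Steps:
Function('d')(R, Z) = Mul(2, R)
I = 10 (I = Add(Mul(-7, 0), 10) = Add(0, 10) = 10)
Mul(Add(Function('d')(16, -12), a), Add(-247, I)) = Mul(Add(Mul(2, 16), -488), Add(-247, 10)) = Mul(Add(32, -488), -237) = Mul(-456, -237) = 108072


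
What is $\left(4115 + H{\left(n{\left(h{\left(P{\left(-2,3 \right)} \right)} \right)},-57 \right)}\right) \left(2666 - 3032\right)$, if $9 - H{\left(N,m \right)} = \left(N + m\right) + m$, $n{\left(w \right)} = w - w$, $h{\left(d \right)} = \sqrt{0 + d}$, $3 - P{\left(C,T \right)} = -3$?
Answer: $-1551108$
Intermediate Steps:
$P{\left(C,T \right)} = 6$ ($P{\left(C,T \right)} = 3 - -3 = 3 + 3 = 6$)
$h{\left(d \right)} = \sqrt{d}$
$n{\left(w \right)} = 0$
$H{\left(N,m \right)} = 9 - N - 2 m$ ($H{\left(N,m \right)} = 9 - \left(\left(N + m\right) + m\right) = 9 - \left(N + 2 m\right) = 9 - N - 2 m$)
$\left(4115 + H{\left(n{\left(h{\left(P{\left(-2,3 \right)} \right)} \right)},-57 \right)}\right) \left(2666 - 3032\right) = \left(4115 - -123\right) \left(2666 - 3032\right) = \left(4115 + \left(9 + 0 + 114\right)\right) \left(-366\right) = \left(4115 + 123\right) \left(-366\right) = 4238 \left(-366\right) = -1551108$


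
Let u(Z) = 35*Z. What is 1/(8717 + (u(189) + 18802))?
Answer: 1/34134 ≈ 2.9296e-5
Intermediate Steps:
1/(8717 + (u(189) + 18802)) = 1/(8717 + (35*189 + 18802)) = 1/(8717 + (6615 + 18802)) = 1/(8717 + 25417) = 1/34134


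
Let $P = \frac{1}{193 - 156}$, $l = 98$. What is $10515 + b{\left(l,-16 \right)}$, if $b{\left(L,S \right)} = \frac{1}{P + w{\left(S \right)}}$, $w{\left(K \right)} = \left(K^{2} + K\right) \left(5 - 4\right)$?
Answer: $\frac{93383752}{8881} \approx 10515.0$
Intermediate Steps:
$w{\left(K \right)} = K + K^{2}$ ($w{\left(K \right)} = \left(K + K^{2}\right) 1 = K + K^{2}$)
$P = \frac{1}{37} \approx 0.027027$
$b{\left(L,S \right)} = \frac{1}{\frac{1}{37} + S \left(1 + S\right)}$
$10515 + b{\left(l,-16 \right)} = 10515 + \frac{37}{1 + 37 \left(-16\right) \left(1 - 16\right)} = 10515 + \frac{37}{1 + 37 \left(-16\right) \left(-15\right)} = 10515 + \frac{37}{1 + 8880} = 10515 + \frac{37}{8881} = \frac{93383752}{8881}$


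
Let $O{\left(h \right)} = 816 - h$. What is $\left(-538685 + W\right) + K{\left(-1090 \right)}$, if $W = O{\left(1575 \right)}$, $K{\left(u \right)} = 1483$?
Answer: $-537961$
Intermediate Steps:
$W = -759$ ($W = 816 - 1575 = -759$)
$\left(-538685 + W\right) + K{\left(-1090 \right)} = \left(-538685 - 759\right) + 1483 = -539444 + 1483 = -537961$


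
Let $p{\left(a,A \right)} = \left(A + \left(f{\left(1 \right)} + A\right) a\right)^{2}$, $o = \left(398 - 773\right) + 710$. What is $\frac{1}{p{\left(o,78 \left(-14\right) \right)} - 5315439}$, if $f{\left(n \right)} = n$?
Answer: $\frac{1}{134373381490} \approx 7.4419 \cdot 10^{-12}$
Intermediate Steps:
$o = 335$ ($o = -375 + 710 = 335$)
$p{\left(a,A \right)} = \left(A + a \left(1 + A\right)\right)^{2}$ ($p{\left(a,A \right)} = \left(A + \left(1 + A\right) a\right)^{2} = \left(A + a \left(1 + A\right)\right)^{2}$)
$\frac{1}{p{\left(o,78 \left(-14\right) \right)} - 5315439} = \frac{1}{\left(78 \left(-14\right) + 335 + 78 \left(-14\right) 335\right)^{2} - 5315439} = \frac{1}{\left(-1092 + 335 - 365820\right)^{2} - 5315439} = \frac{1}{\left(-366577\right)^{2} - 5315439} = \frac{1}{134378696929 - 5315439} = \frac{1}{134373381490}$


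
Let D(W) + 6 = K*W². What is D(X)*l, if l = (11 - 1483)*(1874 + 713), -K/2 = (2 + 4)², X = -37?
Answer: 375376100736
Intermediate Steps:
K = -72 (K = -2*(2 + 4)² = -2*6² = -2*36 = -72)
l = -3808064 (l = -1472*2587 = -3808064)
D(W) = -6 - 72*W²
D(X)*l = (-6 - 72*(-37)²)*(-3808064) = (-6 - 72*1369)*(-3808064) = (-6 - 98568)*(-3808064) = -98574*(-3808064) = 375376100736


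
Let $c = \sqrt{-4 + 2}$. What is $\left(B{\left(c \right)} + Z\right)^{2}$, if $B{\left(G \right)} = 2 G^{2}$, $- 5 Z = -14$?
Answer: $\frac{36}{25} \approx 1.44$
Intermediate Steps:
$c = i \sqrt{2}$ ($c = \sqrt{-2} = i \sqrt{2} \approx 1.4142 i$)
$Z = \frac{14}{5}$ ($Z = \left(- \frac{1}{5}\right) \left(-14\right) = \frac{14}{5} \approx 2.8$)
$\left(B{\left(c \right)} + Z\right)^{2} = \left(2 \left(i \sqrt{2}\right)^{2} + \frac{14}{5}\right)^{2} = \left(2 \left(-2\right) + \frac{14}{5}\right)^{2} = \left(-4 + \frac{14}{5}\right)^{2} = \left(- \frac{6}{5}\right)^{2} = \frac{36}{25}$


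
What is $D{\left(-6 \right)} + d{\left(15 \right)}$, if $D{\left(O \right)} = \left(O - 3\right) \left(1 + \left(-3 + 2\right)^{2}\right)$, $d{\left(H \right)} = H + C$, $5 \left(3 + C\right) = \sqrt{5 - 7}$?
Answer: $-6 + \frac{i \sqrt{2}}{5} \approx -6.0 + 0.28284 i$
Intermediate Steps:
$C = -3 + \frac{i \sqrt{2}}{5}$ ($C = -3 + \frac{\sqrt{5 - 7}}{5} = -3 + \frac{\sqrt{-2}}{5} = -3 + \frac{i \sqrt{2}}{5} \approx -3.0 + 0.28284 i$)
$d{\left(H \right)} = -3 + H + \frac{i \sqrt{2}}{5}$ ($d{\left(H \right)} = H - \left(3 - \frac{i \sqrt{2}}{5}\right) = -3 + H + \frac{i \sqrt{2}}{5}$)
$D{\left(O \right)} = -6 + 2 O$ ($D{\left(O \right)} = \left(-3 + O\right) \left(1 + \left(-1\right)^{2}\right) = \left(-3 + O\right) \left(1 + 1\right) = \left(-3 + O\right) 2 = -6 + 2 O$)
$D{\left(-6 \right)} + d{\left(15 \right)} = \left(-6 + 2 \left(-6\right)\right) + \left(-3 + 15 + \frac{i \sqrt{2}}{5}\right) = \left(-6 - 12\right) + \left(12 + \frac{i \sqrt{2}}{5}\right) = -18 + \left(12 + \frac{i \sqrt{2}}{5}\right) = -6 + \frac{i \sqrt{2}}{5}$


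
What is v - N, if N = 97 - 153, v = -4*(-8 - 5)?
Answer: 108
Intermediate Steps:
v = 52 (v = -4*(-13) = 52)
N = -56
v - N = 52 - 1*(-56) = 52 + 56 = 108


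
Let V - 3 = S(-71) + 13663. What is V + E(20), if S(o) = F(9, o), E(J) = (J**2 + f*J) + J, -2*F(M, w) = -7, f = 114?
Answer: 32739/2 ≈ 16370.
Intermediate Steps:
F(M, w) = 7/2 (F(M, w) = -1/2*(-7) = 7/2)
E(J) = J**2 + 115*J (E(J) = (J**2 + 114*J) + J = J**2 + 115*J)
S(o) = 7/2
V = 27339/2 (V = 3 + (7/2 + 13663) = 3 + 27333/2 = 27339/2 ≈ 13670.)
V + E(20) = 27339/2 + 20*(115 + 20) = 27339/2 + 20*135 = 27339/2 + 2700 = 32739/2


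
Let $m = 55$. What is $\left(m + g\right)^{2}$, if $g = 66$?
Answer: $14641$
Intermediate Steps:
$\left(m + g\right)^{2} = \left(55 + 66\right)^{2} = 121^{2} = 14641$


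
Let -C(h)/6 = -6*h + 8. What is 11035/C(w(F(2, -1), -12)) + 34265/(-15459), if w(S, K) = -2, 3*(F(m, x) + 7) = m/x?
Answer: -11646791/123672 ≈ -94.175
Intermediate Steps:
F(m, x) = -7 + m/(3*x) (F(m, x) = -7 + (m/x)/3 = -7 + m/(3*x))
C(h) = -48 + 36*h (C(h) = -6*(-6*h + 8) = -6*(8 - 6*h) = -48 + 36*h)
11035/C(w(F(2, -1), -12)) + 34265/(-15459) = 11035/(-48 + 36*(-2)) + 34265/(-15459) = 11035/(-48 - 72) + 34265*(-1/15459) = 11035/(-120) - 34265/15459 = 11035*(-1/120) - 34265/15459 = -2207/24 - 34265/15459 = -11646791/123672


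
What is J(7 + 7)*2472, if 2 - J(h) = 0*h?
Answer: 4944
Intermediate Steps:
J(h) = 2 (J(h) = 2 - 0*h = 2 - 1*0 = 2 + 0 = 2)
J(7 + 7)*2472 = 2*2472 = 4944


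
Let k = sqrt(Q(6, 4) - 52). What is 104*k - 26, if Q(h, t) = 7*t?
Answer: -26 + 208*I*sqrt(6) ≈ -26.0 + 509.49*I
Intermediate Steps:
k = 2*I*sqrt(6) (k = sqrt(7*4 - 52) = sqrt(28 - 52) = sqrt(-24) = 2*I*sqrt(6) ≈ 4.899*I)
104*k - 26 = 104*(2*I*sqrt(6)) - 26 = 208*I*sqrt(6) - 26 = -26 + 208*I*sqrt(6)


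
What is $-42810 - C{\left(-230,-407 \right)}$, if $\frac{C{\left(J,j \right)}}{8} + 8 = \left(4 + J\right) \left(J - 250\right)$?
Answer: $-910586$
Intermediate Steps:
$C{\left(J,j \right)} = -64 + 8 \left(-250 + J\right) \left(4 + J\right)$ ($C{\left(J,j \right)} = -64 + 8 \left(4 + J\right) \left(J - 250\right) = -64 + 8 \left(4 + J\right) \left(-250 + J\right) = -64 + 8 \left(-250 + J\right) \left(4 + J\right)$)
$-42810 - C{\left(-230,-407 \right)} = -42810 - \left(-8064 - -452640 + 8 \left(-230\right)^{2}\right) = -42810 - \left(-8064 + 452640 + 8 \cdot 52900\right) = -42810 - \left(-8064 + 452640 + 423200\right) = -42810 - 867776 = -910586$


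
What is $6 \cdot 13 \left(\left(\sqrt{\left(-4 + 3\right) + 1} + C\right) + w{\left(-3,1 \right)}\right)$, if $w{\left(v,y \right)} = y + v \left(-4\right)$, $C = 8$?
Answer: $1638$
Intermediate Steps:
$w{\left(v,y \right)} = y - 4 v$
$6 \cdot 13 \left(\left(\sqrt{\left(-4 + 3\right) + 1} + C\right) + w{\left(-3,1 \right)}\right) = 6 \cdot 13 \left(\left(\sqrt{\left(-4 + 3\right) + 1} + 8\right) + \left(1 - -12\right)\right) = 6 \cdot 13 \left(\left(\sqrt{-1 + 1} + 8\right) + \left(1 + 12\right)\right) = 6 \cdot 13 \left(\left(\sqrt{0} + 8\right) + 13\right) = 6 \cdot 13 \left(\left(0 + 8\right) + 13\right) = 6 \cdot 13 \left(8 + 13\right) = 6 \cdot 13 \cdot 21 = 6 \cdot 273 = 1638$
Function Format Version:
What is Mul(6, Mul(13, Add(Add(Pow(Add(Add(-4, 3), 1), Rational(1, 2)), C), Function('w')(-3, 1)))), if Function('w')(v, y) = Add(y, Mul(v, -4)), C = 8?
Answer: 1638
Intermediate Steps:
Function('w')(v, y) = Add(y, Mul(-4, v))
Mul(6, Mul(13, Add(Add(Pow(Add(Add(-4, 3), 1), Rational(1, 2)), C), Function('w')(-3, 1)))) = Mul(6, Mul(13, Add(Add(Pow(Add(Add(-4, 3), 1), Rational(1, 2)), 8), Add(1, Mul(-4, -3))))) = Mul(6, Mul(13, Add(Add(Pow(Add(-1, 1), Rational(1, 2)), 8), Add(1, 12)))) = Mul(6, Mul(13, Add(Add(Pow(0, Rational(1, 2)), 8), 13))) = Mul(6, Mul(13, Add(Add(0, 8), 13))) = Mul(6, Mul(13, Add(8, 13))) = Mul(6, Mul(13, 21)) = Mul(6, 273) = 1638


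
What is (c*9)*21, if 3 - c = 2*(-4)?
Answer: 2079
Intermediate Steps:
c = 11 (c = 3 - 2*(-4) = 3 - 1*(-8) = 3 + 8 = 11)
(c*9)*21 = (11*9)*21 = 99*21 = 2079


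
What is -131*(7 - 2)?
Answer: -655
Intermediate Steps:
-131*(7 - 2) = -655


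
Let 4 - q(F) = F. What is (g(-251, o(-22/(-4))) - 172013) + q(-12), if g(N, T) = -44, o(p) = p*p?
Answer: -172041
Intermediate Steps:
q(F) = 4 - F
o(p) = p²
(g(-251, o(-22/(-4))) - 172013) + q(-12) = (-44 - 172013) + (4 - 1*(-12)) = -172057 + (4 + 12) = -172057 + 16 = -172041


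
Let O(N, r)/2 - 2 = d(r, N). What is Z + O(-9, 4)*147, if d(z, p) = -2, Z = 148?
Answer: 148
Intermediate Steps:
O(N, r) = 0 (O(N, r) = 4 + 2*(-2) = 4 - 4 = 0)
Z + O(-9, 4)*147 = 148 + 0*147 = 148 + 0 = 148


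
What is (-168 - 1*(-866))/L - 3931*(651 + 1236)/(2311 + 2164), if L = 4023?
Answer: -29838673781/18002925 ≈ -1657.4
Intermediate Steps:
(-168 - 1*(-866))/L - 3931*(651 + 1236)/(2311 + 2164) = (-168 - 1*(-866))/4023 - 3931*(651 + 1236)/(2311 + 2164) = (-168 + 866)*(1/4023) - 3931/(4475/1887) = 698*(1/4023) - 3931/(4475*(1/1887)) = 698/4023 - 3931/4475/1887 = 698/4023 - 3931*1887/4475 = 698/4023 - 7417797/4475 = -29838673781/18002925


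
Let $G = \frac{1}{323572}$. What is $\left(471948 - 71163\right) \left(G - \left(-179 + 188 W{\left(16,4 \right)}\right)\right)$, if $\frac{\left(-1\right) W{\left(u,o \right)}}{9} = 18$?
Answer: $\frac{3972832701553485}{323572} \approx 1.2278 \cdot 10^{10}$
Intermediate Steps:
$W{\left(u,o \right)} = -162$ ($W{\left(u,o \right)} = \left(-9\right) 18 = -162$)
$G = \frac{1}{323572} \approx 3.0905 \cdot 10^{-6}$
$\left(471948 - 71163\right) \left(G - \left(-179 + 188 W{\left(16,4 \right)}\right)\right) = \left(471948 - 71163\right) \left(\frac{1}{323572} + \left(179 - -30456\right)\right) = 400785 \left(\frac{1}{323572} + \left(179 + 30456\right)\right) = 400785 \left(\frac{1}{323572} + 30635\right) = 400785 \cdot \frac{9912628221}{323572} = \frac{3972832701553485}{323572}$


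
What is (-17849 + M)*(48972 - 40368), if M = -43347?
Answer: -526530384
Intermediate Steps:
(-17849 + M)*(48972 - 40368) = (-17849 - 43347)*(48972 - 40368) = -61196*8604 = -526530384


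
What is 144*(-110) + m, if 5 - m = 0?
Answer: -15835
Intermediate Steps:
m = 5 (m = 5 - 1*0 = 5 + 0 = 5)
144*(-110) + m = 144*(-110) + 5 = -15840 + 5 = -15835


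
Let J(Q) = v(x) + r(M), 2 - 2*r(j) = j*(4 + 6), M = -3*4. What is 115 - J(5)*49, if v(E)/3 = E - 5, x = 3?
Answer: -2580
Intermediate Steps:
M = -12
v(E) = -15 + 3*E (v(E) = 3*(E - 5) = 3*(-5 + E) = -15 + 3*E)
r(j) = 1 - 5*j (r(j) = 1 - j*(4 + 6)/2 = 1 - j*10/2 = 1 - 5*j)
J(Q) = 55 (J(Q) = (-15 + 3*3) + (1 - 5*(-12)) = (-15 + 9) + (1 + 60) = -6 + 61 = 55)
115 - J(5)*49 = 115 - 55*49 = 115 - 1*2695 = 115 - 2695 = -2580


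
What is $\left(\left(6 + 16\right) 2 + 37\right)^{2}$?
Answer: $6561$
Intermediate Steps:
$\left(\left(6 + 16\right) 2 + 37\right)^{2} = \left(22 \cdot 2 + 37\right)^{2} = \left(44 + 37\right)^{2} = 81^{2} = 6561$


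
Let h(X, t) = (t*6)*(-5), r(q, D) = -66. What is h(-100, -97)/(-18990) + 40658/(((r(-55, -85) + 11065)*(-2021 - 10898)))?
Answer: -13809056371/89946819273 ≈ -0.15352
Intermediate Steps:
h(X, t) = -30*t (h(X, t) = (6*t)*(-5) = -30*t)
h(-100, -97)/(-18990) + 40658/(((r(-55, -85) + 11065)*(-2021 - 10898))) = -30*(-97)/(-18990) + 40658/(((-66 + 11065)*(-2021 - 10898))) = 2910*(-1/18990) + 40658/((10999*(-12919))) = -97/633 + 40658/(-142096081) = -97/633 + 40658*(-1/142096081) = -97/633 - 40658/142096081 = -13809056371/89946819273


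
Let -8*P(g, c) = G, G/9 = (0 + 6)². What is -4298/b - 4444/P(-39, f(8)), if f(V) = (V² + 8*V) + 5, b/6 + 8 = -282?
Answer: 2635543/23490 ≈ 112.20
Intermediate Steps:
b = -1740 (b = -48 + 6*(-282) = -48 - 1692 = -1740)
G = 324 (G = 9*(0 + 6)² = 9*6² = 9*36 = 324)
f(V) = 5 + V² + 8*V
P(g, c) = -81/2 (P(g, c) = -⅛*324 = -81/2)
-4298/b - 4444/P(-39, f(8)) = -4298/(-1740) - 4444/(-81/2) = -4298*(-1/1740) - 4444*(-2/81) = 2149/870 + 8888/81 = 2635543/23490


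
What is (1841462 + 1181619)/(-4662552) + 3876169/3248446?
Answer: 4126262070581/7573024197096 ≈ 0.54486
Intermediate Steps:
(1841462 + 1181619)/(-4662552) + 3876169/3248446 = 3023081*(-1/4662552) + 3876169*(1/3248446) = -3023081/4662552 + 3876169/3248446 = 4126262070581/7573024197096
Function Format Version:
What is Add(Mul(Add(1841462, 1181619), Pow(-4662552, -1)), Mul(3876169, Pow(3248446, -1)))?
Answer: Rational(4126262070581, 7573024197096) ≈ 0.54486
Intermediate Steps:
Add(Mul(Add(1841462, 1181619), Pow(-4662552, -1)), Mul(3876169, Pow(3248446, -1))) = Add(Mul(3023081, Rational(-1, 4662552)), Mul(3876169, Rational(1, 3248446))) = Add(Rational(-3023081, 4662552), Rational(3876169, 3248446)) = Rational(4126262070581, 7573024197096)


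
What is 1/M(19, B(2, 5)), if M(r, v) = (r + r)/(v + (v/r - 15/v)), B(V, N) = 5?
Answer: 43/722 ≈ 0.059557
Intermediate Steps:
M(r, v) = 2*r/(v - 15/v + v/r) (M(r, v) = (2*r)/(v + (-15/v + v/r)) = (2*r)/(v - 15/v + v/r) = 2*r/(v - 15/v + v/r))
1/M(19, B(2, 5)) = 1/(2*5*19²/(5² - 15*19 + 19*5²)) = 1/(2*5*361/(25 - 285 + 19*25)) = 1/(2*5*361/(25 - 285 + 475)) = 1/(2*5*361/215) = 1/(2*5*361*(1/215)) = 1/(722/43) = 43/722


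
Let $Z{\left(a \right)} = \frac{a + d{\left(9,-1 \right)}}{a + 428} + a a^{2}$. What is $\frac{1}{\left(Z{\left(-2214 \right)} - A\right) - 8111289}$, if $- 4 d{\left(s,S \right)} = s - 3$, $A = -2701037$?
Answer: $- \frac{3572}{38784728116481} \approx -9.2098 \cdot 10^{-11}$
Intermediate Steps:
$d{\left(s,S \right)} = \frac{3}{4} - \frac{s}{4}$ ($d{\left(s,S \right)} = - \frac{s - 3}{4} = - \frac{-3 + s}{4} = \frac{3}{4} - \frac{s}{4}$)
$Z{\left(a \right)} = a^{3} + \frac{- \frac{3}{2} + a}{428 + a}$ ($Z{\left(a \right)} = \frac{a + \left(\frac{3}{4} - \frac{9}{4}\right)}{a + 428} + a a^{2} = \frac{a + \left(\frac{3}{4} - \frac{9}{4}\right)}{428 + a} + a^{3} = \frac{a - \frac{3}{2}}{428 + a} + a^{3} = \frac{- \frac{3}{2} + a}{428 + a} + a^{3} = a^{3} + \frac{- \frac{3}{2} + a}{428 + a}$)
$\frac{1}{\left(Z{\left(-2214 \right)} - A\right) - 8111289} = \frac{1}{\left(\frac{- \frac{3}{2} - 2214 + \left(-2214\right)^{4} + 428 \left(-2214\right)^{3}}{428 - 2214} - -2701037\right) - 8111289} = \frac{1}{\left(\frac{- \frac{3}{2} - 2214 + 24027604025616 + 428 \left(-10852576344\right)}{-1786} + 2701037\right) - 8111289} = \frac{1}{\left(- \frac{- \frac{3}{2} - 2214 + 24027604025616 - 4644902675232}{1786} + 2701037\right) - 8111289} = \frac{1}{\left(\left(- \frac{1}{1786}\right) \frac{38765402696337}{2} + 2701037\right) - 8111289} = \frac{1}{\left(- \frac{38765402696337}{3572} + 2701037\right) - 8111289} = \frac{1}{- \frac{38755754592173}{3572} - 8111289} = \frac{1}{- \frac{38784728116481}{3572}} = - \frac{3572}{38784728116481}$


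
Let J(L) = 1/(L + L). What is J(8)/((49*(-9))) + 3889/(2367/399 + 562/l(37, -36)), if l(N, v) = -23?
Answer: -83941414855/399362544 ≈ -210.19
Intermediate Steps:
J(L) = 1/(2*L)
J(8)/((49*(-9))) + 3889/(2367/399 + 562/l(37, -36)) = ((½)/8)/((49*(-9))) + 3889/(2367/399 + 562/(-23)) = ((½)*(⅛))/(-441) + 3889/(2367*(1/399) + 562*(-1/23)) = (1/16)*(-1/441) + 3889/(789/133 - 562/23) = -1/7056 + 3889/(-56599/3059) = -1/7056 + 3889*(-3059/56599) = -1/7056 - 11896451/56599 = -83941414855/399362544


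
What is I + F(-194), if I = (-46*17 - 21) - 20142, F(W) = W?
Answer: -21139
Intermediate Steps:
I = -20945 (I = (-782 - 21) - 20142 = -803 - 20142 = -20945)
I + F(-194) = -20945 - 194 = -21139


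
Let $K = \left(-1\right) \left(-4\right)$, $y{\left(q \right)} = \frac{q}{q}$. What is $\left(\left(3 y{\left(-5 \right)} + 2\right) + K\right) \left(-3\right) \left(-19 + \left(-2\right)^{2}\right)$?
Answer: $405$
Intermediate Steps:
$y{\left(q \right)} = 1$
$K = 4$
$\left(\left(3 y{\left(-5 \right)} + 2\right) + K\right) \left(-3\right) \left(-19 + \left(-2\right)^{2}\right) = \left(\left(3 \cdot 1 + 2\right) + 4\right) \left(-3\right) \left(-19 + \left(-2\right)^{2}\right) = \left(\left(3 + 2\right) + 4\right) \left(-3\right) \left(-19 + 4\right) = \left(5 + 4\right) \left(-3\right) \left(-15\right) = 9 \left(-3\right) \left(-15\right) = \left(-27\right) \left(-15\right) = 405$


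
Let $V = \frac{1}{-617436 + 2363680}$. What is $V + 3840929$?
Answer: $\frac{6707199220677}{1746244} \approx 3.8409 \cdot 10^{6}$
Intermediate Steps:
$V = \frac{1}{1746244} \approx 5.7266 \cdot 10^{-7}$
$V + 3840929 = \frac{1}{1746244} + 3840929 = \frac{6707199220677}{1746244}$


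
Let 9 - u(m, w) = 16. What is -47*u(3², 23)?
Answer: 329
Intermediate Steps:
u(m, w) = -7 (u(m, w) = 9 - 1*16 = 9 - 16 = -7)
-47*u(3², 23) = -47*(-7) = 329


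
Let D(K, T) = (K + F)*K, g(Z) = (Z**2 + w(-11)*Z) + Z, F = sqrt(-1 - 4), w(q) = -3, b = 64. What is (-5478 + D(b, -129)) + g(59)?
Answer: 1981 + 64*I*sqrt(5) ≈ 1981.0 + 143.11*I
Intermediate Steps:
F = I*sqrt(5) (F = sqrt(-5) = I*sqrt(5) ≈ 2.2361*I)
g(Z) = Z**2 - 2*Z (g(Z) = (Z**2 - 3*Z) + Z = Z**2 - 2*Z)
D(K, T) = K*(K + I*sqrt(5)) (D(K, T) = (K + I*sqrt(5))*K = K*(K + I*sqrt(5)))
(-5478 + D(b, -129)) + g(59) = (-5478 + 64*(64 + I*sqrt(5))) + 59*(-2 + 59) = (-5478 + (4096 + 64*I*sqrt(5))) + 59*57 = (-1382 + 64*I*sqrt(5)) + 3363 = 1981 + 64*I*sqrt(5)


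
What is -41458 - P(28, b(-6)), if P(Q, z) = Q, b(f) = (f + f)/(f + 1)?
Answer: -41486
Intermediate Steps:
b(f) = 2*f/(1 + f) (b(f) = (2*f)/(1 + f) = 2*f/(1 + f))
-41458 - P(28, b(-6)) = -41458 - 1*28 = -41458 - 28 = -41486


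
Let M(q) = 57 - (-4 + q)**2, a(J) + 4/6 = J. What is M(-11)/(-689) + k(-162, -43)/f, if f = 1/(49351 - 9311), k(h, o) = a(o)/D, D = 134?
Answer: -1806951412/138489 ≈ -13048.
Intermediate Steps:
a(J) = -2/3 + J
k(h, o) = -1/201 + o/134 (k(h, o) = (-2/3 + o)/134 = (-2/3 + o)*(1/134) = -1/201 + o/134)
f = 1/40040 ≈ 2.4975e-5
M(-11)/(-689) + k(-162, -43)/f = (57 - (-4 - 11)**2)/(-689) + (-1/201 + (1/134)*(-43))/(1/40040) = (57 - 1*(-15)**2)*(-1/689) + (-1/201 - 43/134)*40040 = (57 - 1*225)*(-1/689) - 131/402*40040 = (57 - 225)*(-1/689) - 2622620/201 = -168*(-1/689) - 2622620/201 = 168/689 - 2622620/201 = -1806951412/138489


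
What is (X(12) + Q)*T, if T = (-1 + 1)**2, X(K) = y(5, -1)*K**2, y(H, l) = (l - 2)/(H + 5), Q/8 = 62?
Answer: 0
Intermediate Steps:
Q = 496 (Q = 8*62 = 496)
y(H, l) = (-2 + l)/(5 + H)
X(K) = -3*K**2/10 (X(K) = ((-2 - 1)/(5 + 5))*K**2 = (-3/10)*K**2 = ((1/10)*(-3))*K**2 = -3*K**2/10)
T = 0 (T = 0**2 = 0)
(X(12) + Q)*T = (-3/10*12**2 + 496)*0 = (-3/10*144 + 496)*0 = (-216/5 + 496)*0 = (2264/5)*0 = 0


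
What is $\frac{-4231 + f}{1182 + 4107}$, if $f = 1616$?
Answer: $- \frac{2615}{5289} \approx -0.49442$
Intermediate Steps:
$\frac{-4231 + f}{1182 + 4107} = \frac{-4231 + 1616}{1182 + 4107} = - \frac{2615}{5289}$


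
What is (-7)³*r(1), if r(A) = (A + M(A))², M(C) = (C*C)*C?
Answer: -1372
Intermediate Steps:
M(C) = C³ (M(C) = C²*C = C³)
r(A) = (A + A³)²
(-7)³*r(1) = (-7)³*(1²*(1 + 1²)²) = -343*(1 + 1)² = -343*2² = -343*4 = -1372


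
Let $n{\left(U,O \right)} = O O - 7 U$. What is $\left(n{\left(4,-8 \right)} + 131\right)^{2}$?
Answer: $27889$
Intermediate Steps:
$n{\left(U,O \right)} = O^{2} - 7 U$
$\left(n{\left(4,-8 \right)} + 131\right)^{2} = \left(\left(\left(-8\right)^{2} - 28\right) + 131\right)^{2} = \left(\left(64 - 28\right) + 131\right)^{2} = \left(36 + 131\right)^{2} = 167^{2} = 27889$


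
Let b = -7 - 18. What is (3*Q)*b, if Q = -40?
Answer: 3000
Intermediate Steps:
b = -25
(3*Q)*b = (3*(-40))*(-25) = -120*(-25) = 3000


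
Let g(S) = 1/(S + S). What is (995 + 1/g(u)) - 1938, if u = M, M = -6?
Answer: -955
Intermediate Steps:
u = -6
g(S) = 1/(2*S)
(995 + 1/g(u)) - 1938 = (995 + 1/((½)/(-6))) - 1938 = (995 + 1/((½)*(-⅙))) - 1938 = (995 + 1/(-1/12)) - 1938 = (995 - 12) - 1938 = 983 - 1938 = -955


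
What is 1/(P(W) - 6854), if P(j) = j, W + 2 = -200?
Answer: -1/7056 ≈ -0.00014172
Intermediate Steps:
W = -202 (W = -2 - 200 = -202)
1/(P(W) - 6854) = 1/(-202 - 6854) = 1/(-7056) = -1/7056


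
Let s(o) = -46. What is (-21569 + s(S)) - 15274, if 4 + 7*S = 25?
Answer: -36889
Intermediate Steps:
S = 3 (S = -4/7 + (⅐)*25 = -4/7 + 25/7 = 3)
(-21569 + s(S)) - 15274 = (-21569 - 46) - 15274 = -21615 - 15274 = -36889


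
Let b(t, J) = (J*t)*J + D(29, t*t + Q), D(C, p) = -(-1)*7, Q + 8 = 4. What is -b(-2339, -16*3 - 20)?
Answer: 10815529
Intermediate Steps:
Q = -4 (Q = -8 + 4 = -4)
D(C, p) = 7 (D(C, p) = -1*(-7) = 7)
b(t, J) = 7 + t*J² (b(t, J) = (J*t)*J + 7 = t*J² + 7 = 7 + t*J²)
-b(-2339, -16*3 - 20) = -(7 - 2339*(-16*3 - 20)²) = -(7 - 2339*(-48 - 20)²) = -(7 - 2339*(-68)²) = -(7 - 2339*4624) = -(7 - 10815536) = -1*(-10815529) = 10815529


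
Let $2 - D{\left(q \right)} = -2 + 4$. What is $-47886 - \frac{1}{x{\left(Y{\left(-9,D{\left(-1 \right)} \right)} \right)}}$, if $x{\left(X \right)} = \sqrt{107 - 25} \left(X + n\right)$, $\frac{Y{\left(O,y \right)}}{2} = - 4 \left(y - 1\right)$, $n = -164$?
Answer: $-47886 + \frac{\sqrt{82}}{12792} \approx -47886.0$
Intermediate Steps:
$D{\left(q \right)} = 0$ ($D{\left(q \right)} = 2 - \left(-2 + 4\right) = 2 - 2 = 0$)
$Y{\left(O,y \right)} = 8 - 8 y$ ($Y{\left(O,y \right)} = 2 \left(- 4 \left(y - 1\right)\right) = 2 \left(- 4 \left(-1 + y\right)\right) = 2 \left(4 - 4 y\right) = 8 - 8 y$)
$x{\left(X \right)} = \sqrt{82} \left(-164 + X\right)$ ($x{\left(X \right)} = \sqrt{107 - 25} \left(X - 164\right) = \sqrt{82} \left(-164 + X\right)$)
$-47886 - \frac{1}{x{\left(Y{\left(-9,D{\left(-1 \right)} \right)} \right)}} = -47886 - \frac{1}{\sqrt{82} \left(-164 + \left(8 - 0\right)\right)} = -47886 - \frac{1}{\sqrt{82} \left(-164 + \left(8 + 0\right)\right)} = -47886 - \frac{1}{\sqrt{82} \left(-164 + 8\right)} = -47886 - \frac{1}{\sqrt{82} \left(-156\right)} = -47886 - \frac{1}{\left(-156\right) \sqrt{82}} = -47886 - - \frac{\sqrt{82}}{12792} = -47886 + \frac{\sqrt{82}}{12792}$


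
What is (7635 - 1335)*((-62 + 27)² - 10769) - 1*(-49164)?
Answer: -60078036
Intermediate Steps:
(7635 - 1335)*((-62 + 27)² - 10769) - 1*(-49164) = 6300*((-35)² - 10769) + 49164 = 6300*(1225 - 10769) + 49164 = 6300*(-9544) + 49164 = -60127200 + 49164 = -60078036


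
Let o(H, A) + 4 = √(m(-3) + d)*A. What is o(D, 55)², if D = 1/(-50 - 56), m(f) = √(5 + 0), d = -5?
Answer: (4 - 55*I*√(5 - √5))² ≈ -8344.9 - 731.5*I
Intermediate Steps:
m(f) = √5
D = -1/106 (D = 1/(-106) = -1/106 ≈ -0.0094340)
o(H, A) = -4 + A*√(-5 + √5) (o(H, A) = -4 + √(√5 - 5)*A = -4 + √(-5 + √5)*A = -4 + A*√(-5 + √5))
o(D, 55)² = (-4 + 55*√(-5 + √5))²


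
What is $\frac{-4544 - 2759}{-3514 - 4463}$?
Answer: $\frac{7303}{7977} \approx 0.91551$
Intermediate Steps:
$\frac{-4544 - 2759}{-3514 - 4463} = - \frac{7303}{-7977} = \left(-7303\right) \left(- \frac{1}{7977}\right) = \frac{7303}{7977}$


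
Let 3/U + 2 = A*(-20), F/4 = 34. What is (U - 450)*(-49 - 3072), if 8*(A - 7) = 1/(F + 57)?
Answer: 76991349768/54817 ≈ 1.4045e+6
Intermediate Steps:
F = 136 (F = 4*34 = 136)
A = 10809/1544 (A = 7 + 1/(8*(136 + 57)) = 7 + (⅛)/193 = 7 + (⅛)*(1/193) = 7 + 1/1544 = 10809/1544 ≈ 7.0006)
U = -1158/54817 (U = 3/(-2 + (10809/1544)*(-20)) = 3/(-2 - 54045/386) = 3/(-54817/386) = 3*(-386/54817) = -1158/54817 ≈ -0.021125)
(U - 450)*(-49 - 3072) = (-1158/54817 - 450)*(-49 - 3072) = -24668808/54817*(-3121) = 76991349768/54817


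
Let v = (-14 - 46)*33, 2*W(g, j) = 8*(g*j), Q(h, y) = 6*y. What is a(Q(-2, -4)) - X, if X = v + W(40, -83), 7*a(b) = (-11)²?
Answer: 106941/7 ≈ 15277.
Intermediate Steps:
W(g, j) = 4*g*j (W(g, j) = (8*(g*j))/2 = (8*g*j)/2 = 4*g*j)
a(b) = 121/7 (a(b) = (⅐)*(-11)² = (⅐)*121 = 121/7)
v = -1980 (v = -60*33 = -1980)
X = -15260 (X = -1980 + 4*40*(-83) = -1980 - 13280 = -15260)
a(Q(-2, -4)) - X = 121/7 - 1*(-15260) = 121/7 + 15260 = 106941/7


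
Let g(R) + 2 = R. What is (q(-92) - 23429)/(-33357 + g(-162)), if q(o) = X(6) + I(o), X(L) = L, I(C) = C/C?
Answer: 23422/33521 ≈ 0.69873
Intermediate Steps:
I(C) = 1
g(R) = -2 + R
q(o) = 7 (q(o) = 6 + 1 = 7)
(q(-92) - 23429)/(-33357 + g(-162)) = (7 - 23429)/(-33357 + (-2 - 162)) = -23422/(-33357 - 164) = -23422/(-33521) = -23422*(-1/33521) = 23422/33521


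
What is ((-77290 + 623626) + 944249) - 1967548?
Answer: -476963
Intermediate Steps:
((-77290 + 623626) + 944249) - 1967548 = (546336 + 944249) - 1967548 = 1490585 - 1967548 = -476963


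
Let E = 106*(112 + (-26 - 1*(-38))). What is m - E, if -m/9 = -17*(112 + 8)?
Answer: 5216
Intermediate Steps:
m = 18360 (m = -(-153)*(112 + 8) = -(-153)*120 = -9*(-2040) = 18360)
E = 13144 (E = 106*(112 + (-26 + 38)) = 106*(112 + 12) = 106*124 = 13144)
m - E = 18360 - 1*13144 = 18360 - 13144 = 5216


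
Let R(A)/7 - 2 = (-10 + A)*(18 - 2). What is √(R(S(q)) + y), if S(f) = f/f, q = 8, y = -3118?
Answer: 4*I*√257 ≈ 64.125*I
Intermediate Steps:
S(f) = 1
R(A) = -1106 + 112*A (R(A) = 14 + 7*((-10 + A)*(18 - 2)) = 14 + 7*((-10 + A)*16) = 14 + 7*(-160 + 16*A) = 14 + (-1120 + 112*A) = -1106 + 112*A)
√(R(S(q)) + y) = √((-1106 + 112*1) - 3118) = √((-1106 + 112) - 3118) = √(-994 - 3118) = √(-4112) = 4*I*√257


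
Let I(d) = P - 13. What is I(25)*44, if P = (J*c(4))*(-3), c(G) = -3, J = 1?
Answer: -176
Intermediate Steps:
P = 9 (P = (1*(-3))*(-3) = -3*(-3) = 9)
I(d) = -4 (I(d) = 9 - 13 = -4)
I(25)*44 = -4*44 = -176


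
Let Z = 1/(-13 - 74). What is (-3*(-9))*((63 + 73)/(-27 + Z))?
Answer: -159732/1175 ≈ -135.94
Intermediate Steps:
Z = -1/87 (Z = 1/(-87) = -1/87 ≈ -0.011494)
(-3*(-9))*((63 + 73)/(-27 + Z)) = (-3*(-9))*((63 + 73)/(-27 - 1/87)) = 27*(136/(-2350/87)) = 27*(136*(-87/2350)) = 27*(-5916/1175) = -159732/1175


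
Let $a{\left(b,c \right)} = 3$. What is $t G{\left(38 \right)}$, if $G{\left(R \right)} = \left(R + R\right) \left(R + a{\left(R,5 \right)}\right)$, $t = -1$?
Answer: $-3116$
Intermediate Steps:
$G{\left(R \right)} = 2 R \left(3 + R\right)$ ($G{\left(R \right)} = \left(R + R\right) \left(R + 3\right) = 2 R \left(3 + R\right)$)
$t G{\left(38 \right)} = - 2 \cdot 38 \left(3 + 38\right) = - 2 \cdot 38 \cdot 41 = \left(-1\right) 3116 = -3116$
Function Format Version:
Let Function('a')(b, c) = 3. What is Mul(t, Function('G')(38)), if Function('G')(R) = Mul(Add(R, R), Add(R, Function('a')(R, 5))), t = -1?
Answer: -3116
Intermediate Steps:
Function('G')(R) = Mul(2, R, Add(3, R)) (Function('G')(R) = Mul(Add(R, R), Add(R, 3)) = Mul(Mul(2, R), Add(3, R)) = Mul(2, R, Add(3, R)))
Mul(t, Function('G')(38)) = Mul(-1, Mul(2, 38, Add(3, 38))) = Mul(-1, Mul(2, 38, 41)) = Mul(-1, 3116) = -3116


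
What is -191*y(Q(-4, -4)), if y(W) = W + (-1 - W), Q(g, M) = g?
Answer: 191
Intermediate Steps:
y(W) = -1
-191*y(Q(-4, -4)) = -191*(-1) = 191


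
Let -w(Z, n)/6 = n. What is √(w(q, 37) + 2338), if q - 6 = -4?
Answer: 46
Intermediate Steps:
q = 2 (q = 6 - 4 = 2)
w(Z, n) = -6*n
√(w(q, 37) + 2338) = √(-6*37 + 2338) = √(-222 + 2338) = √2116 = 46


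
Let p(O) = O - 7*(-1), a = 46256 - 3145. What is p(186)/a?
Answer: 193/43111 ≈ 0.0044768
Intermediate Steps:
a = 43111
p(O) = 7 + O (p(O) = O + 7 = 7 + O)
p(186)/a = (7 + 186)/43111 = 193*(1/43111) = 193/43111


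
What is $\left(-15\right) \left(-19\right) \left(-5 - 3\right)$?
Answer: $-2280$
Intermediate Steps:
$\left(-15\right) \left(-19\right) \left(-5 - 3\right) = 285 \left(-5 - 3\right) = 285 \left(-8\right) = -2280$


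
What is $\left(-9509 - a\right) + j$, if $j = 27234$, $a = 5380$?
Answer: $12345$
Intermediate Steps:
$\left(-9509 - a\right) + j = \left(-9509 - 5380\right) + 27234 = -14889 + 27234 = 12345$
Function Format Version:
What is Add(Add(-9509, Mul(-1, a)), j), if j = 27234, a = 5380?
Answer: 12345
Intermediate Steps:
Add(Add(-9509, Mul(-1, a)), j) = Add(Add(-9509, Mul(-1, 5380)), 27234) = Add(Add(-9509, -5380), 27234) = Add(-14889, 27234) = 12345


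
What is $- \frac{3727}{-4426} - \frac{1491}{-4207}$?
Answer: $\frac{3182665}{2660026} \approx 1.1965$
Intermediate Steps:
$- \frac{3727}{-4426} - \frac{1491}{-4207} = \left(-3727\right) \left(- \frac{1}{4426}\right) - - \frac{213}{601} = \frac{3727}{4426} + \frac{213}{601} = \frac{3182665}{2660026}$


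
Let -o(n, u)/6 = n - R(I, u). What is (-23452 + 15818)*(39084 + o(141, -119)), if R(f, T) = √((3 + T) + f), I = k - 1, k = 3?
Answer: -291908892 - 45804*I*√114 ≈ -2.9191e+8 - 4.8905e+5*I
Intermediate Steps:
I = 2 (I = 3 - 1 = 2)
R(f, T) = √(3 + T + f)
o(n, u) = -6*n + 6*√(5 + u) (o(n, u) = -6*(n - √(3 + u + 2)) = -6*(n - √(5 + u)) = -6*n + 6*√(5 + u))
(-23452 + 15818)*(39084 + o(141, -119)) = (-23452 + 15818)*(39084 + (-6*141 + 6*√(5 - 119))) = -7634*(39084 + (-846 + 6*√(-114))) = -7634*(39084 + (-846 + 6*(I*√114))) = -7634*(39084 + (-846 + 6*I*√114)) = -7634*(38238 + 6*I*√114) = -291908892 - 45804*I*√114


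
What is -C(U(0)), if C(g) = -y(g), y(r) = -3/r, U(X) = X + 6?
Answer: -1/2 ≈ -0.50000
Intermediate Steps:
U(X) = 6 + X
C(g) = 3/g (C(g) = -(-3)/g = 3/g)
-C(U(0)) = -3/(6 + 0) = -3/6 = -1*1/2 = -1/2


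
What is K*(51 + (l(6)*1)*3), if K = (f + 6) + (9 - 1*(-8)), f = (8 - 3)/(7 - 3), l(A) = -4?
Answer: 3783/4 ≈ 945.75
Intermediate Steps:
f = 5/4 ≈ 1.2500
K = 97/4 (K = (5/4 + 6) + (9 - 1*(-8)) = 29/4 + (9 + 8) = 29/4 + 17 = 97/4 ≈ 24.250)
K*(51 + (l(6)*1)*3) = 97*(51 - 4*1*3)/4 = 97*(51 - 4*3)/4 = 97*(51 - 12)/4 = (97/4)*39 = 3783/4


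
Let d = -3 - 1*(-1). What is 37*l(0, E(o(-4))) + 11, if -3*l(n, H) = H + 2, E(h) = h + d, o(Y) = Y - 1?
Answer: 218/3 ≈ 72.667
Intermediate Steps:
d = -2 (d = -3 + 1 = -2)
o(Y) = -1 + Y
E(h) = -2 + h (E(h) = h - 2 = -2 + h)
l(n, H) = -⅔ - H/3 (l(n, H) = -(H + 2)/3 = -(2 + H)/3 = -⅔ - H/3)
37*l(0, E(o(-4))) + 11 = 37*(-⅔ - (-2 + (-1 - 4))/3) + 11 = 37*(-⅔ - (-2 - 5)/3) + 11 = 37*(-⅔ - ⅓*(-7)) + 11 = 37*(-⅔ + 7/3) + 11 = 37*(5/3) + 11 = 185/3 + 11 = 218/3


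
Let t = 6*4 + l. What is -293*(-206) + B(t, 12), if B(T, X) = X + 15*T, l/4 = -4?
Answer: 60490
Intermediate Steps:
l = -16 (l = 4*(-4) = -16)
t = 8 (t = 6*4 - 16 = 24 - 16 = 8)
-293*(-206) + B(t, 12) = -293*(-206) + (12 + 15*8) = 60358 + (12 + 120) = 60358 + 132 = 60490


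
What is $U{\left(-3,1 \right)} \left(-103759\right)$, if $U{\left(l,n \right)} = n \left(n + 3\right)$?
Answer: $-415036$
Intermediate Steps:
$U{\left(l,n \right)} = n \left(3 + n\right)$
$U{\left(-3,1 \right)} \left(-103759\right) = 1 \left(3 + 1\right) \left(-103759\right) = 1 \cdot 4 \left(-103759\right) = 4 \left(-103759\right) = -415036$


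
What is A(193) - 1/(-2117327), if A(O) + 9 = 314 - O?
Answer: 237140625/2117327 ≈ 112.00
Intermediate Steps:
A(O) = 305 - O (A(O) = -9 + (314 - O) = 305 - O)
A(193) - 1/(-2117327) = (305 - 1*193) - 1/(-2117327) = (305 - 193) - 1*(-1/2117327) = 112 + 1/2117327 = 237140625/2117327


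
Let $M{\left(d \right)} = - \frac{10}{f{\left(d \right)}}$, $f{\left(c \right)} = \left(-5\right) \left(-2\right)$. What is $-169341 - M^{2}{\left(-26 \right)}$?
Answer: $-169342$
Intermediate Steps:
$f{\left(c \right)} = 10$
$M{\left(d \right)} = -1$ ($M{\left(d \right)} = - \frac{10}{10} = \left(-10\right) \frac{1}{10} = -1$)
$-169341 - M^{2}{\left(-26 \right)} = -169341 - \left(-1\right)^{2} = -169341 - 1 = -169342$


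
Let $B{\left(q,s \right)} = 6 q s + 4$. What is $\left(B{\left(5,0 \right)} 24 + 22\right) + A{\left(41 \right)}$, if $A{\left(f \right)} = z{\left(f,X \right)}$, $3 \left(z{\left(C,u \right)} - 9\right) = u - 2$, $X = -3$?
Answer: $\frac{376}{3} \approx 125.33$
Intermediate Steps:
$B{\left(q,s \right)} = 4 + 6 q s$ ($B{\left(q,s \right)} = 6 q s + 4 = 4 + 6 q s$)
$z{\left(C,u \right)} = \frac{25}{3} + \frac{u}{3}$ ($z{\left(C,u \right)} = 9 + \frac{u - 2}{3} = 9 + \frac{-2 + u}{3} = 9 + \left(- \frac{2}{3} + \frac{u}{3}\right) = \frac{25}{3} + \frac{u}{3}$)
$A{\left(f \right)} = \frac{22}{3}$ ($A{\left(f \right)} = \frac{25}{3} + \frac{1}{3} \left(-3\right) = \frac{25}{3} - 1 = \frac{22}{3}$)
$\left(B{\left(5,0 \right)} 24 + 22\right) + A{\left(41 \right)} = \left(\left(4 + 6 \cdot 5 \cdot 0\right) 24 + 22\right) + \frac{22}{3} = \left(\left(4 + 0\right) 24 + 22\right) + \frac{22}{3} = \left(4 \cdot 24 + 22\right) + \frac{22}{3} = \left(96 + 22\right) + \frac{22}{3} = 118 + \frac{22}{3} = \frac{376}{3}$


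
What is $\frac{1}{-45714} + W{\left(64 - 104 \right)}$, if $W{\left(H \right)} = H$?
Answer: $- \frac{1828561}{45714} \approx -40.0$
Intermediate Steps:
$\frac{1}{-45714} + W{\left(64 - 104 \right)} = \frac{1}{-45714} + \left(64 - 104\right) = - \frac{1}{45714} - 40 = - \frac{1828561}{45714}$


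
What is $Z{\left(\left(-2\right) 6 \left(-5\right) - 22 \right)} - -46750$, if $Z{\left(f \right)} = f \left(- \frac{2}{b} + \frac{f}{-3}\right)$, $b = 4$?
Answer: $\frac{138749}{3} \approx 46250.0$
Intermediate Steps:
$Z{\left(f \right)} = f \left(- \frac{1}{2} - \frac{f}{3}\right)$ ($Z{\left(f \right)} = f \left(- \frac{2}{4} + \frac{f}{-3}\right) = f \left(\left(-2\right) \frac{1}{4} + f \left(- \frac{1}{3}\right)\right) = f \left(- \frac{1}{2} - \frac{f}{3}\right)$)
$Z{\left(\left(-2\right) 6 \left(-5\right) - 22 \right)} - -46750 = - \frac{\left(\left(-2\right) 6 \left(-5\right) - 22\right) \left(3 + 2 \left(\left(-2\right) 6 \left(-5\right) - 22\right)\right)}{6} - -46750 = - \frac{\left(\left(-12\right) \left(-5\right) - 22\right) \left(3 + 2 \left(\left(-12\right) \left(-5\right) - 22\right)\right)}{6} + 46750 = - \frac{\left(60 - 22\right) \left(3 + 2 \left(60 - 22\right)\right)}{6} + 46750 = \left(- \frac{1}{6}\right) 38 \left(3 + 2 \cdot 38\right) + 46750 = \left(- \frac{1}{6}\right) 38 \left(3 + 76\right) + 46750 = \left(- \frac{1}{6}\right) 38 \cdot 79 + 46750 = - \frac{1501}{3} + 46750 = \frac{138749}{3}$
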